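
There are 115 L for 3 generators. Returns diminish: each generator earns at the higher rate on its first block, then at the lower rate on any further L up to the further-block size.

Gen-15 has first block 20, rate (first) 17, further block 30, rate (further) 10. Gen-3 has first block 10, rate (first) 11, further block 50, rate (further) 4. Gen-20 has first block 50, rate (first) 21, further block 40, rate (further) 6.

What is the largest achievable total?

1830

Treat each block as its own option and order by rate: Gen-20/T1 21 > Gen-15/T1 17 > Gen-3/T1 11 > Gen-15/T2 10 > Gen-20/T2 6 > Gen-3/T2 4.
Gen-20 T1 at 21: fill all 50 → 65 left.
Fill Gen-15 T1 block (20 at 17) → 45 left.
Fill Gen-3 T1 block (10 at 11) → 35 left.
Gen-15/T2 (10): +30 → 5 left.
Gen-20/T2: +5 of 40 at 6; pool empty.
Total = 21×50 + 17×20 + 11×10 + 10×30 + 6×5 = 1830.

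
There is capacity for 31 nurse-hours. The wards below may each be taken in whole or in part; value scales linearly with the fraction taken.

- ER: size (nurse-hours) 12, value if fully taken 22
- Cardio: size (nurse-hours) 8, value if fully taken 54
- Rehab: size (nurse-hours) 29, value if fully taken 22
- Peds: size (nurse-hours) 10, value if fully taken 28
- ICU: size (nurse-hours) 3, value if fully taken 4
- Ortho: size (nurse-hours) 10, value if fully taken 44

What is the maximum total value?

131.5

Best value per unit of size first: Cardio 54/8≈6.75, Ortho 44/10≈4.4, Peds 28/10≈2.8, ER 22/12≈1.83, ICU 4/3≈1.33, Rehab 22/29≈0.759.
Cardio: take in full, 8 nurse-hours for value 54 → 23 left.
All 10 nurse-hours of Ortho fit (value 44) → 13 remain.
All 10 nurse-hours of Peds fit (value 28) → 3 remain.
3 nurse-hours left: a 3/12 share of ER gives 22×3/12 = 5.5.
Total value = 131.5.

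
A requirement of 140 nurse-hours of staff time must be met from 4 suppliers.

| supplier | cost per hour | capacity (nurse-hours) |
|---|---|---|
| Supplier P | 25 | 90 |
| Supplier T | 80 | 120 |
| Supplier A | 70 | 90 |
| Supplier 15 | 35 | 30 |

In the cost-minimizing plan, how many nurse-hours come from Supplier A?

Fill from the cheapest supplier first.
Supplier P at 25: take all 90 nurse-hours — 50 still needed.
Supplier 15 (35): use full 30 — 20 nurse-hours to go.
Supplier A at 70: take 20 of its 90 — requirement met.
Supplier T: unused.

20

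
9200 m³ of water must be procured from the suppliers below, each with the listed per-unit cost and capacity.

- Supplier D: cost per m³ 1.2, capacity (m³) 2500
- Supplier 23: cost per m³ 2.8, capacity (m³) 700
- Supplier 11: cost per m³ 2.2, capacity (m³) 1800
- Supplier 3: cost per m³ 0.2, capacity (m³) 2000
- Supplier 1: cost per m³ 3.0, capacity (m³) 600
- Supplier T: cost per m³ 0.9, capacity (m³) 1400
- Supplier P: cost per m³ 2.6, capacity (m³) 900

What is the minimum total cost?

12640

Fill from the cheapest supplier first.
Take 2000 from Supplier 3 at 0.2 → need 7200 more.
Take 1400 from Supplier T at 0.9 → need 5800 more.
Supplier D (1.2): use full 2500 → 3300 m³ to go.
Supplier 11 (2.2): use full 1800 → 1500 m³ to go.
Supplier P (2.6): use full 900 → 600 m³ to go.
Supplier 23 at 2.8: take 600 of its 700 → requirement met.
Supplier 1: unused.
Cost = 2000×0.2 + 1400×0.9 + 2500×1.2 + 1800×2.2 + 900×2.6 + 600×2.8 = 12640.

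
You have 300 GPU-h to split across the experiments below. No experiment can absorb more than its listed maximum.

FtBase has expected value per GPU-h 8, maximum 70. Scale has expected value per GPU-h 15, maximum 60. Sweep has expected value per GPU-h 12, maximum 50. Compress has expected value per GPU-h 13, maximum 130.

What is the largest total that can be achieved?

3670

Order the experiments by expected value per GPU-h: Scale 15 > Compress 13 > Sweep 12 > FtBase 8.
Scale takes 60 to reach its cap of 60 → 240 left.
Compress: +130 to 130 (cap) → 110 left.
Sweep: +50 to 50 (cap) → 60 left.
FtBase has room for 70 but only 60 remain, so it gets 60.
Total = 8×60 + 15×60 + 12×50 + 13×130 = 3670.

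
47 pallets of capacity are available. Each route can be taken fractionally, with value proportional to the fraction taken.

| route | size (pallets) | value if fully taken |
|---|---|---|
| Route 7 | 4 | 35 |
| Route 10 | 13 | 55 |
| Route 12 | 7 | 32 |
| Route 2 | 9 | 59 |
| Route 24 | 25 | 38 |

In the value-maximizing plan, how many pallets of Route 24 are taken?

14

Sort by value density: Route 7 35/4≈8.75, Route 2 59/9≈6.56, Route 12 32/7≈4.57, Route 10 55/13≈4.23, Route 24 38/25≈1.52.
All 4 pallets of Route 7 fit (value 35) — 43 remain.
All 9 pallets of Route 2 fit (value 59) — 34 remain.
All 7 pallets of Route 12 fit (value 32) — 27 remain.
All 13 pallets of Route 10 fit (value 55) — 14 remain.
Fill the last 14 pallets with part of Route 24: 14/25 of it earns 21.28.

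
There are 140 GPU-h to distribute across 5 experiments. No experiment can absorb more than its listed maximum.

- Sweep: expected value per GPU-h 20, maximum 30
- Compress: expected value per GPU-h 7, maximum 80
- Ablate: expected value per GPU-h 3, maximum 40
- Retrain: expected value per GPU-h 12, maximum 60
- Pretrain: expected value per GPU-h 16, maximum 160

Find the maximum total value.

2360

Highest expected value per GPU-h first: Sweep 20 > Pretrain 16 > Retrain 12 > Compress 7 > Ablate 3.
Sweep takes 30 to reach its cap of 30 → 110 left.
Pretrain has room for 160 but only 110 remain, so it gets 110.
Total = 20×30 + 16×110 = 2360.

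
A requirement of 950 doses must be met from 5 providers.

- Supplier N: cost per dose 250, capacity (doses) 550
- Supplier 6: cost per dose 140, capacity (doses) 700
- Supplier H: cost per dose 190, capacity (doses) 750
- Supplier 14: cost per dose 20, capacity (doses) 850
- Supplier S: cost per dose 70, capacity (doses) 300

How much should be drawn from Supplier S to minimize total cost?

100

Fill from the cheapest provider first.
Take 850 from Supplier 14 at 20 — need 100 more.
Supplier S (70): take the remaining 100 — done.
Supplier 6, Supplier H, Supplier N: unused.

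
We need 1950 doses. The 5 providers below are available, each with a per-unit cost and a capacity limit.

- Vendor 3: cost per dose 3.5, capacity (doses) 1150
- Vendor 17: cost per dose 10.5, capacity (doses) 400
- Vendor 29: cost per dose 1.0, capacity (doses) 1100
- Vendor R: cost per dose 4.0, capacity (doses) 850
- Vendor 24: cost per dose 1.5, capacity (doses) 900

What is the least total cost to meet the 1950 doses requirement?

Cheapest first:
Vendor 29 at 1.0: take all 1100 doses → 850 still needed.
Take 850 from Vendor 24 at 1.5 to finish.
Vendor 3, Vendor R, Vendor 17: unused.
Cost = 1100×1.0 + 850×1.5 = 2375.

2375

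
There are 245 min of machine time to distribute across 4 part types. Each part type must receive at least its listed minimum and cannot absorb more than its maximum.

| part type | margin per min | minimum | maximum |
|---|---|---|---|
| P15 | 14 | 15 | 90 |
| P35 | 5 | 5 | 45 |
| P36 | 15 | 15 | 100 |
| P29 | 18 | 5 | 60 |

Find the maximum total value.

Meeting every minimum uses 15+5+15+5 = 40 min, leaving 205.
Highest margin per min first: P29 18 > P36 15 > P15 14 > P35 5.
P29: +55 to 60 (cap) ; 150 left.
P36 takes 85 more to reach its cap of 100 ; 65 left.
P15: +65 (room for 75) → 80. Pool exhausted.
Total = 14×80 + 5×5 + 15×100 + 18×60 = 3725.

3725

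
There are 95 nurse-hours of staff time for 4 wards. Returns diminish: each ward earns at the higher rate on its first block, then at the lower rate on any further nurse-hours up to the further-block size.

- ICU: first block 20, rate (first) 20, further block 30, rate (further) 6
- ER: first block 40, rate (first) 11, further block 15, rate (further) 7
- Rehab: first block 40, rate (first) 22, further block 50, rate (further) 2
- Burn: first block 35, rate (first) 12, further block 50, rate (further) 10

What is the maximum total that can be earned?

1700

Treat each block as its own option and order by rate: Rehab/T1 22 > ICU/T1 20 > Burn/T1 12 > ER/T1 11 > Burn/T2 10 > ER/T2 7 > ICU/T2 6 > Rehab/T2 2.
Rehab/T1 (22): +40 — 55 left.
ICU/T1 (20): +20 — 35 left.
Burn T1 at 12: fill all 35 — 0 left.
Total = 22×40 + 20×20 + 12×35 = 1700.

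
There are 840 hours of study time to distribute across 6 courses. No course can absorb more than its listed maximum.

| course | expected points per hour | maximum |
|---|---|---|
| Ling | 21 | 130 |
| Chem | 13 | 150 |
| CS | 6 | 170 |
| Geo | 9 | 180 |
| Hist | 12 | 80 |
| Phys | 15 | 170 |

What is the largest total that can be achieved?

Highest expected points per hour first: Ling 21 > Phys 15 > Chem 13 > Hist 12 > Geo 9 > CS 6.
Ling takes 130 to reach its cap of 130 → 710 left.
Give Phys 170 to hit its cap of 170 → 540 left.
Chem: +150 to 150 (cap) → 390 left.
Give Hist 80 to hit its cap of 80 → 310 left.
Give Geo 180 to hit its cap of 180 → 130 left.
Only 130 left; CS takes them to reach 130.
Total = 21×130 + 13×150 + 6×130 + 9×180 + 12×80 + 15×170 = 10590.

10590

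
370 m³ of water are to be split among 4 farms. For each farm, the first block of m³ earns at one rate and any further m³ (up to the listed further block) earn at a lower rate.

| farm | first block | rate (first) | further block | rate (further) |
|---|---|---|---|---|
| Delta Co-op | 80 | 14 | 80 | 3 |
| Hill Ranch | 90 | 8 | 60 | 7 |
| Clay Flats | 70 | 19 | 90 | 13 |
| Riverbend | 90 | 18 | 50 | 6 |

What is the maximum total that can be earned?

Rank every tier by rate: Clay Flats/first 19 > Riverbend/first 18 > Delta Co-op/first 14 > Clay Flats/second 13 > Hill Ranch/first 8 > Hill Ranch/second 7 > Riverbend/second 6 > Delta Co-op/second 3.
Fill Clay Flats first block (70 at 19) → 300 left.
Riverbend/first (18): +90 → 210 left.
Fill Delta Co-op first block (80 at 14) → 130 left.
Clay Flats/second (13): +90 → 40 left.
Hill Ranch/first: +40 of 90 at 8; pool empty.
Total = 19×70 + 18×90 + 14×80 + 13×90 + 8×40 = 5560.

5560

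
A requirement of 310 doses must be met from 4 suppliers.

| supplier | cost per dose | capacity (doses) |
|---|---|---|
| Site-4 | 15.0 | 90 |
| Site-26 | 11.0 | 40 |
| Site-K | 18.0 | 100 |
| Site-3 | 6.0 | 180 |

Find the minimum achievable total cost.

Fill from the cheapest supplier first.
Site-3 (6.0): use full 180 ; 130 doses to go.
Take 40 from Site-26 at 11.0 ; need 90 more.
Site-4 (15.0): use full 90 ; 0 doses to go.
Site-K: unused.
Cost = 180×6.0 + 40×11.0 + 90×15.0 = 2870.

2870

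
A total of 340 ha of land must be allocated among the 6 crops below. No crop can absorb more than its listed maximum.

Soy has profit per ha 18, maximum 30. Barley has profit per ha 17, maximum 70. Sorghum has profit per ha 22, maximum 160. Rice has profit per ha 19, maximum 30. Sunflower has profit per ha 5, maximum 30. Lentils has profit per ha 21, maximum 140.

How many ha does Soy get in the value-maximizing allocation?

10

Order the crops by profit per ha: Sorghum 22 > Lentils 21 > Rice 19 > Soy 18 > Barley 17 > Sunflower 5.
Sorghum: +160 to 160 (cap) — 180 left.
Lentils: +140 to 140 (cap) — 40 left.
Rice: +30 to 30 (cap) — 10 left.
Soy: +10 (room for 30) → 10. Pool exhausted.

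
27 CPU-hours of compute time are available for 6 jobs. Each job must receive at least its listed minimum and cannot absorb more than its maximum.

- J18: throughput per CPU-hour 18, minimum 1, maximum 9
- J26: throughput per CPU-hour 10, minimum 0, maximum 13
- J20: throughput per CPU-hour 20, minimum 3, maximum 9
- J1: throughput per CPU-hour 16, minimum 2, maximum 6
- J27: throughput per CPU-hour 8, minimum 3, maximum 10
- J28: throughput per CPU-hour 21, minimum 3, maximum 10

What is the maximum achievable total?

Meeting every minimum uses 1+0+3+2+3+3 = 12 CPU-hours, leaving 15.
Order the jobs by throughput per CPU-hour: J28 21 > J20 20 > J18 18 > J1 16 > J26 10 > J27 8.
J28: +7 to 10 (cap) ; 8 left.
J20: +6 to 9 (cap) ; 2 left.
J18 has room for 8 more but only 2 remain, so it gets 3.
Total = 18×3 + 20×9 + 16×2 + 8×3 + 21×10 = 500.

500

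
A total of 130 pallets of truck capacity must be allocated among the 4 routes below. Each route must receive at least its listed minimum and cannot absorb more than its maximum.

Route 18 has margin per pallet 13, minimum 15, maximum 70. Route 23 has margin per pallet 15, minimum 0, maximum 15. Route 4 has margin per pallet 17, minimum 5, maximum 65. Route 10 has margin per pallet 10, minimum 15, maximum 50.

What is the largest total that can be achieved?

1935

Meeting every minimum uses 15+0+5+15 = 35 pallets, leaving 95.
Order the routes by margin per pallet: Route 4 17 > Route 23 15 > Route 18 13 > Route 10 10.
Give Route 4 60 more to hit its cap of 65 → 35 left.
Give Route 23 15 more to hit its cap of 15 → 20 left.
Route 18 has room for 55 more but only 20 remain, so it gets 35.
Total = 13×35 + 15×15 + 17×65 + 10×15 = 1935.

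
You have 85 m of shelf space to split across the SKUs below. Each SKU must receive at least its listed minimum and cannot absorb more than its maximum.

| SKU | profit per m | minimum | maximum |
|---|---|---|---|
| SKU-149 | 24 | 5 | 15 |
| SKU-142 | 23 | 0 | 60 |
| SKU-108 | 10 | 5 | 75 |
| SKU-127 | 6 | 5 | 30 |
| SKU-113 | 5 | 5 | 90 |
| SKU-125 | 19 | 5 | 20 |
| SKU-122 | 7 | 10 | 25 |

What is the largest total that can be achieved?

1550

Meeting every minimum uses 5+0+5+5+5+5+10 = 35 m, leaving 50.
Order the SKUs by profit per m: SKU-149 24 > SKU-142 23 > SKU-125 19 > SKU-108 10 > SKU-122 7 > SKU-127 6 > SKU-113 5.
SKU-149 takes 10 more to reach its cap of 15 ; 40 left.
SKU-142 has room for 60 more but only 40 remain, so it gets 40.
Total = 24×15 + 23×40 + 10×5 + 6×5 + 5×5 + 19×5 + 7×10 = 1550.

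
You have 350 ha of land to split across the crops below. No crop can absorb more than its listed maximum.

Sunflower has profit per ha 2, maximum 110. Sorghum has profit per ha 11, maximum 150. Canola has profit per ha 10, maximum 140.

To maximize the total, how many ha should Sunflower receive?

Highest profit per ha first: Sorghum 11 > Canola 10 > Sunflower 2.
Sorghum takes 150 to reach its cap of 150 ; 200 left.
Give Canola 140 to hit its cap of 140 ; 60 left.
Sunflower has room for 110 but only 60 remain, so it gets 60.

60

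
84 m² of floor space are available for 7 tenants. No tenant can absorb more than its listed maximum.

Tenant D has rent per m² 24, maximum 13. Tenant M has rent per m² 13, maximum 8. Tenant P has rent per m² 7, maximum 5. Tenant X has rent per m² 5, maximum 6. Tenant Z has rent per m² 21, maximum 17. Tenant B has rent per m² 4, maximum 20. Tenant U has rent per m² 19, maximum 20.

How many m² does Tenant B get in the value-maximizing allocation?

15

Order the tenants by rent per m²: Tenant D 24 > Tenant Z 21 > Tenant U 19 > Tenant M 13 > Tenant P 7 > Tenant X 5 > Tenant B 4.
Tenant D takes 13 to reach its cap of 13 ; 71 left.
Give Tenant Z 17 to hit its cap of 17 ; 54 left.
Tenant U: +20 to 20 (cap) ; 34 left.
Tenant M: +8 to 8 (cap) ; 26 left.
Tenant P: +5 to 5 (cap) ; 21 left.
Tenant X takes 6 to reach its cap of 6 ; 15 left.
Tenant B: +15 (room for 20) → 15. Pool exhausted.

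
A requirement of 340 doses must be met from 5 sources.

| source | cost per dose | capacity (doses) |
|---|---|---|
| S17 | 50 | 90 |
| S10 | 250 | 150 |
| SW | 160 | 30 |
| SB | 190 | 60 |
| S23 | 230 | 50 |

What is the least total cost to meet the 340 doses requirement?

Use sources in increasing cost order.
S17 (50): use full 90 — 250 doses to go.
SW (160): use full 30 — 220 doses to go.
SB at 190: take all 60 doses — 160 still needed.
S23 at 230: take all 50 doses — 110 still needed.
S10 at 250: take 110 of its 150 — requirement met.
Cost = 90×50 + 30×160 + 60×190 + 50×230 + 110×250 = 59700.

59700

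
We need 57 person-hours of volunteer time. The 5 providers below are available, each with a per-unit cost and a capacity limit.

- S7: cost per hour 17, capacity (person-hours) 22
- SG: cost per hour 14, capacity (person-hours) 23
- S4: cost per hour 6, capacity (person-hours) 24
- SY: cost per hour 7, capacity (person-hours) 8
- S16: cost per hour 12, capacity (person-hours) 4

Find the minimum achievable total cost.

542

Cheapest first:
S4 at 6: take all 24 person-hours ; 33 still needed.
SY at 7: take all 8 person-hours ; 25 still needed.
S16 at 12: take all 4 person-hours ; 21 still needed.
SG at 14: take 21 of its 23 ; requirement met.
S7: unused.
Cost = 24×6 + 8×7 + 4×12 + 21×14 = 542.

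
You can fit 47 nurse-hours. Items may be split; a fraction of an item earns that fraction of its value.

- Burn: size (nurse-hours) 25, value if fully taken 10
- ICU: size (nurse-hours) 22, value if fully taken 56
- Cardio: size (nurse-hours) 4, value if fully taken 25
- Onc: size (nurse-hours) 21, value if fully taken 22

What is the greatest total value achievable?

Best value per unit of size first: Cardio 25/4≈6.25, ICU 56/22≈2.55, Onc 22/21≈1.05, Burn 10/25≈0.4.
Take all of Cardio (4 nurse-hours, value 25) ; 43 nurse-hours left.
Take all of ICU (22 nurse-hours, value 56) ; 21 nurse-hours left.
Take all of Onc (21 nurse-hours, value 22) ; 0 nurse-hours left.
Total value = 103.

103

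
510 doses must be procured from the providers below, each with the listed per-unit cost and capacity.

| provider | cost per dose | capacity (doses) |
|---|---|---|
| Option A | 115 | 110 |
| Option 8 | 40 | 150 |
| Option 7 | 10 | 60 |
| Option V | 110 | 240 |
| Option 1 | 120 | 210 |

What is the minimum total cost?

Use providers in increasing cost order.
Option 7 (10): use full 60 — 450 doses to go.
Option 8 (40): use full 150 — 300 doses to go.
Option V (110): use full 240 — 60 doses to go.
Take 60 from Option A at 115 to finish.
Option 1: unused.
Cost = 60×10 + 150×40 + 240×110 + 60×115 = 39900.

39900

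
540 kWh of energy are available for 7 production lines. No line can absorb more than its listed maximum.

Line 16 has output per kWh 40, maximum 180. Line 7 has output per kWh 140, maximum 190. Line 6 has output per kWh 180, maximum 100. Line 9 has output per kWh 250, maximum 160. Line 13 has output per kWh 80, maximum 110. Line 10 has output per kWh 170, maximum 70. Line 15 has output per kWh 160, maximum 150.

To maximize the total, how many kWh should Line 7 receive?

60

Order the production lines by output per kWh: Line 9 250 > Line 6 180 > Line 10 170 > Line 15 160 > Line 7 140 > Line 13 80 > Line 16 40.
Line 9 takes 160 to reach its cap of 160 → 380 left.
Line 6: +100 to 100 (cap) → 280 left.
Line 10 takes 70 to reach its cap of 70 → 210 left.
Give Line 15 150 to hit its cap of 150 → 60 left.
Line 7: +60 (room for 190) → 60. Pool exhausted.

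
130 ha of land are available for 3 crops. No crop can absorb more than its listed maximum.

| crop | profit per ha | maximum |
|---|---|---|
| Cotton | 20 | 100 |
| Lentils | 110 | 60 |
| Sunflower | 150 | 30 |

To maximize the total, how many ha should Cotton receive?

40

Order the crops by profit per ha: Sunflower 150 > Lentils 110 > Cotton 20.
Give Sunflower 30 to hit its cap of 30 ; 100 left.
Lentils takes 60 to reach its cap of 60 ; 40 left.
Only 40 left; Cotton takes them to reach 40.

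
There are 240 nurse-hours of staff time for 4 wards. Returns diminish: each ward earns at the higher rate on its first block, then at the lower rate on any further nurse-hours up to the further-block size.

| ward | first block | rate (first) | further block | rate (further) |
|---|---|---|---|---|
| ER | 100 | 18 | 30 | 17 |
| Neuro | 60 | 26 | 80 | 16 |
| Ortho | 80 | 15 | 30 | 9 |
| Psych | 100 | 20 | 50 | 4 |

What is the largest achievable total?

Rank every tier by rate: Neuro/T1 26 > Psych/T1 20 > ER/T1 18 > ER/T2 17 > Neuro/T2 16 > Ortho/T1 15 > Ortho/T2 9 > Psych/T2 4.
Neuro/T1 (26): +60 — 180 left.
Psych/T1 (20): +100 — 80 left.
ER/T1: +80 of 100 at 18; pool empty.
Total = 26×60 + 20×100 + 18×80 = 5000.

5000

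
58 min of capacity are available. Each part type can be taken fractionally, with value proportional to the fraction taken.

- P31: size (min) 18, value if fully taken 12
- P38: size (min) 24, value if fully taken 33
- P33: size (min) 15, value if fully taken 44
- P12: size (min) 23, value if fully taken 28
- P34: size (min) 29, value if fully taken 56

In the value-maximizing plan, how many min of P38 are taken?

14

Sort by value density: P33 44/15≈2.93, P34 56/29≈1.93, P38 33/24≈1.38, P12 28/23≈1.22, P31 12/18≈0.667.
P33: take in full, 15 min for value 44 → 43 left.
P34: take in full, 29 min for value 56 → 14 left.
Fill the last 14 min with part of P38: 14/24 of it earns 19.25.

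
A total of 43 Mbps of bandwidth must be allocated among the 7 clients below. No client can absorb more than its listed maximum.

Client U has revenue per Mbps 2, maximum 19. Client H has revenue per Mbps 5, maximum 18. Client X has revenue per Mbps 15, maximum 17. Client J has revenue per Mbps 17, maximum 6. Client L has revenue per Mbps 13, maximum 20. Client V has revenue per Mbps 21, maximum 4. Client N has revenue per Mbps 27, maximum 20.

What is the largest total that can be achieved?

Rank by revenue per Mbps: Client N 27 > Client V 21 > Client J 17 > Client X 15 > Client L 13 > Client H 5 > Client U 2.
Client N takes 20 to reach its cap of 20 — 23 left.
Give Client V 4 to hit its cap of 4 — 19 left.
Client J takes 6 to reach its cap of 6 — 13 left.
Client X: +13 (room for 17) → 13. Pool exhausted.
Total = 15×13 + 17×6 + 21×4 + 27×20 = 921.

921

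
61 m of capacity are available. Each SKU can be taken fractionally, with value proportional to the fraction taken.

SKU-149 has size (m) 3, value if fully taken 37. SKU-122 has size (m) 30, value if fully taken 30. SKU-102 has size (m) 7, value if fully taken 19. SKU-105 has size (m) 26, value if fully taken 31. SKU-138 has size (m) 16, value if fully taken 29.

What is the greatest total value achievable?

Rank by value-to-size ratio: SKU-149 37/3≈12.3, SKU-102 19/7≈2.71, SKU-138 29/16≈1.81, SKU-105 31/26≈1.19, SKU-122 30/30≈1.
All 3 m of SKU-149 fit (value 37) — 58 remain.
Take all of SKU-102 (7 m, value 19) — 51 m left.
Take all of SKU-138 (16 m, value 29) — 35 m left.
Take all of SKU-105 (26 m, value 31) — 9 m left.
9 m left: a 9/30 share of SKU-122 gives 30×9/30 = 9.
Total value = 125.

125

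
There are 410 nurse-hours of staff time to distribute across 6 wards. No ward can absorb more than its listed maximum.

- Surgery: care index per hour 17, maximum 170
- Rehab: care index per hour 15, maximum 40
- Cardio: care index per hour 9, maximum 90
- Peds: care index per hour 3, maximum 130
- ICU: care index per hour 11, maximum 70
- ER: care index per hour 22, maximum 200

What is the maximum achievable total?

7890

Highest care index per hour first: ER 22 > Surgery 17 > Rehab 15 > ICU 11 > Cardio 9 > Peds 3.
Give ER 200 to hit its cap of 200 → 210 left.
Surgery: +170 to 170 (cap) → 40 left.
Give Rehab 40 to hit its cap of 40 → 0 left.
Total = 17×170 + 15×40 + 22×200 = 7890.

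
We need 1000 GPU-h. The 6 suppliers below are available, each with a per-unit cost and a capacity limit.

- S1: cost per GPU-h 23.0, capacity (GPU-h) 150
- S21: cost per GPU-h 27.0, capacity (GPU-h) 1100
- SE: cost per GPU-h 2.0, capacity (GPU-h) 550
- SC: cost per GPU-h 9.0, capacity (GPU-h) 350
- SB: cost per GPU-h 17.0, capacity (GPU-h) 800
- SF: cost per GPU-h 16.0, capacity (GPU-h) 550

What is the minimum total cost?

Cheapest first:
SE (2.0): use full 550 — 450 GPU-h to go.
Take 350 from SC at 9.0 — need 100 more.
SF (16.0): take the remaining 100 — done.
SB, S1, S21: unused.
Cost = 550×2.0 + 350×9.0 + 100×16.0 = 5850.

5850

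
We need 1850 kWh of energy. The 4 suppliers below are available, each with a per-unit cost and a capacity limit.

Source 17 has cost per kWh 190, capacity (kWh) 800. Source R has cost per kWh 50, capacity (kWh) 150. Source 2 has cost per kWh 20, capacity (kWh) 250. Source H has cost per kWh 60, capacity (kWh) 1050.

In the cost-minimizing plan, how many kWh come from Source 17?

Cheapest first:
Source 2 at 20: take all 250 kWh — 1600 still needed.
Source R (50): use full 150 — 1450 kWh to go.
Source H at 60: take all 1050 kWh — 400 still needed.
Take 400 from Source 17 at 190 to finish.

400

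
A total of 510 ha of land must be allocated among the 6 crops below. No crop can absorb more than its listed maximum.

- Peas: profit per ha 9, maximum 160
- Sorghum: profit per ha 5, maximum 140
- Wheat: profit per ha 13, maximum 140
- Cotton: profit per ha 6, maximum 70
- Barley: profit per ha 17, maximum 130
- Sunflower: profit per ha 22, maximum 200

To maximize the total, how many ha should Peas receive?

Order the crops by profit per ha: Sunflower 22 > Barley 17 > Wheat 13 > Peas 9 > Cotton 6 > Sorghum 5.
Sunflower: +200 to 200 (cap) ; 310 left.
Give Barley 130 to hit its cap of 130 ; 180 left.
Wheat takes 140 to reach its cap of 140 ; 40 left.
Only 40 left; Peas takes them to reach 40.

40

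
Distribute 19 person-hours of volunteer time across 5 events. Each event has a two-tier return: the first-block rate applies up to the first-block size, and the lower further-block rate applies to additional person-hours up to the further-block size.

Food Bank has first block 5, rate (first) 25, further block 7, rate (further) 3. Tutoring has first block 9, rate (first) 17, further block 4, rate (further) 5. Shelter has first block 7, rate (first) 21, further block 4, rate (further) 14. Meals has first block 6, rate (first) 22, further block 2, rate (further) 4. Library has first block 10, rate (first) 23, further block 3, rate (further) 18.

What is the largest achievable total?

Rank every tier by rate: Food Bank/T1 25 > Library/T1 23 > Meals/T1 22 > Shelter/T1 21 > Library/T2 18 > Tutoring/T1 17 > Shelter/T2 14 > Tutoring/T2 5 > Meals/T2 4 > Food Bank/T2 3.
Food Bank/T1 (25): +5 — 14 left.
Library T1 at 23: fill all 10 — 4 left.
Meals/T1: +4 of 6 at 22; pool empty.
Total = 25×5 + 23×10 + 22×4 = 443.

443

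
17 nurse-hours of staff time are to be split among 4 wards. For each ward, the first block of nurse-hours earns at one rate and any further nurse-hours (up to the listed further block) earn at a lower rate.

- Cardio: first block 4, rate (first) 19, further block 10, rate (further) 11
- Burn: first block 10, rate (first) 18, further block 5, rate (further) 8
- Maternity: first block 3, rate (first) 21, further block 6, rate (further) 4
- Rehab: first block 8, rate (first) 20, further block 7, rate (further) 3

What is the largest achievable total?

Rank every tier by rate: Maternity/first 21 > Rehab/first 20 > Cardio/first 19 > Burn/first 18 > Cardio/second 11 > Burn/second 8 > Maternity/second 4 > Rehab/second 3.
Fill Maternity first block (3 at 21) → 14 left.
Rehab first at 20: fill all 8 → 6 left.
Fill Cardio first block (4 at 19) → 2 left.
2 remain; put them into Burn first at 18.
Total = 21×3 + 20×8 + 19×4 + 18×2 = 335.

335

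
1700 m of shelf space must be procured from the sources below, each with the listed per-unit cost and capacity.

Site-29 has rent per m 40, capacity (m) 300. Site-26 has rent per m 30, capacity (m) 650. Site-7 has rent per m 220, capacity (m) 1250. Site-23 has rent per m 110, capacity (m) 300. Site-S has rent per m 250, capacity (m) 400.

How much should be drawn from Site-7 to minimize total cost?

450

Cheapest first:
Site-26 at 30: take all 650 m — 1050 still needed.
Take 300 from Site-29 at 40 — need 750 more.
Take 300 from Site-23 at 110 — need 450 more.
Take 450 from Site-7 at 220 to finish.
Site-S: unused.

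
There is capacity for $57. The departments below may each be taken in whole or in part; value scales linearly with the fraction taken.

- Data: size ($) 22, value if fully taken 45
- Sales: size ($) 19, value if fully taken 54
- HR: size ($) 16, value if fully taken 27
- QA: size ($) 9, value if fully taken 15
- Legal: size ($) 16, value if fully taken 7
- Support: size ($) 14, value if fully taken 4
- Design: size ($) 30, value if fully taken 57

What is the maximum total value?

Rank by value-to-size ratio: Sales 54/19≈2.84, Data 45/22≈2.05, Design 57/30≈1.9, HR 27/16≈1.69, QA 15/9≈1.67, Legal 7/16≈0.438, Support 4/14≈0.286.
Sales: take in full, 19 $ for value 54 ; 38 left.
Take all of Data (22 $, value 45) ; 16 $ left.
16 $ left: a 16/30 share of Design gives 57×16/30 = 30.4.
Total value = 129.4.

129.4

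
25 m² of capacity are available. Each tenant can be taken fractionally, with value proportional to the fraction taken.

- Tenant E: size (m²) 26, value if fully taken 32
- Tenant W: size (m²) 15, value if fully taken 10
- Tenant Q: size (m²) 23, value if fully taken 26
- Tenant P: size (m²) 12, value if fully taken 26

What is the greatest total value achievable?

Rank by value-to-size ratio: Tenant P 26/12≈2.17, Tenant E 32/26≈1.23, Tenant Q 26/23≈1.13, Tenant W 10/15≈0.667.
Take all of Tenant P (12 m², value 26) — 13 m² left.
13 m² left: a 13/26 share of Tenant E gives 32×13/26 = 16.
Total value = 42.

42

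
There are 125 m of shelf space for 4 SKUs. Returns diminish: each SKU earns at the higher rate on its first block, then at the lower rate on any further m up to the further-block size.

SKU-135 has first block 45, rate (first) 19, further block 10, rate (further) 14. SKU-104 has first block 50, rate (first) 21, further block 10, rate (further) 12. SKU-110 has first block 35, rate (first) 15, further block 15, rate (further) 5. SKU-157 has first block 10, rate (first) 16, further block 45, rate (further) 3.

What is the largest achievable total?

Treat each block as its own option and order by rate: SKU-104/T1 21 > SKU-135/T1 19 > SKU-157/T1 16 > SKU-110/T1 15 > SKU-135/T2 14 > SKU-104/T2 12 > SKU-110/T2 5 > SKU-157/T2 3.
SKU-104/T1 (21): +50 → 75 left.
Fill SKU-135 T1 block (45 at 19) → 30 left.
Fill SKU-157 T1 block (10 at 16) → 20 left.
SKU-110 T1 at 15: only 20 left, fill 20.
Total = 21×50 + 19×45 + 16×10 + 15×20 = 2365.

2365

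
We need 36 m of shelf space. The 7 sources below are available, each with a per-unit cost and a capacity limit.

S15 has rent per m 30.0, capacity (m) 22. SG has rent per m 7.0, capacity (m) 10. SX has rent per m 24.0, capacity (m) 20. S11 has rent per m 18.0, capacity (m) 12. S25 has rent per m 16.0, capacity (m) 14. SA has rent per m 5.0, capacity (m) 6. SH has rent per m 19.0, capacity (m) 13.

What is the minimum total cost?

432

Fill from the cheapest source first.
SA at 5.0: take all 6 m — 30 still needed.
Take 10 from SG at 7.0 — need 20 more.
S25 (16.0): use full 14 — 6 m to go.
S11 (18.0): take the remaining 6 — done.
SH, SX, S15: unused.
Cost = 6×5.0 + 10×7.0 + 14×16.0 + 6×18.0 = 432.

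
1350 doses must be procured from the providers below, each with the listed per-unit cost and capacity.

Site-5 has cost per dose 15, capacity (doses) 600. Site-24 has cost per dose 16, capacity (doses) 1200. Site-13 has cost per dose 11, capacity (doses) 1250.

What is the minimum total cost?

Cheapest first:
Take 1250 from Site-13 at 11 ; need 100 more.
Take 100 from Site-5 at 15 to finish.
Site-24: unused.
Cost = 1250×11 + 100×15 = 15250.

15250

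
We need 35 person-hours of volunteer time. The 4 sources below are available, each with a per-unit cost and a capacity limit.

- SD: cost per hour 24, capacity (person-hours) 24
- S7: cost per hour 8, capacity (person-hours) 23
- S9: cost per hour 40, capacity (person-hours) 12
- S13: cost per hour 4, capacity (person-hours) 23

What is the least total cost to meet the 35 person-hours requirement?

188

Fill from the cheapest source first.
Take 23 from S13 at 4 → need 12 more.
Take 12 from S7 at 8 to finish.
SD, S9: unused.
Cost = 23×4 + 12×8 = 188.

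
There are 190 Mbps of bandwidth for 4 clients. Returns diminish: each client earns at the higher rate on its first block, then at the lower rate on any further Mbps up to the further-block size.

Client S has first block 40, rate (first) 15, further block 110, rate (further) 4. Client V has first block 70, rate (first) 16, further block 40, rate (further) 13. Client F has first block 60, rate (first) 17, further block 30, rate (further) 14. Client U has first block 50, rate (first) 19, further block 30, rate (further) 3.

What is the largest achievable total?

3240

Treat each block as its own option and order by rate: Client U/first 19 > Client F/first 17 > Client V/first 16 > Client S/first 15 > Client F/second 14 > Client V/second 13 > Client S/second 4 > Client U/second 3.
Client U first at 19: fill all 50 — 140 left.
Client F/first (17): +60 — 80 left.
Client V first at 16: fill all 70 — 10 left.
Client S first at 15: only 10 left, fill 10.
Total = 19×50 + 17×60 + 16×70 + 15×10 = 3240.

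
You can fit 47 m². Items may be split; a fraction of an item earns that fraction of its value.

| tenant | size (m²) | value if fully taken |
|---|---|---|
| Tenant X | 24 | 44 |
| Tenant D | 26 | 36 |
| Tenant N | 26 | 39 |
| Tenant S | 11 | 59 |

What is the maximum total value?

Best value per unit of size first: Tenant S 59/11≈5.36, Tenant X 44/24≈1.83, Tenant N 39/26≈1.5, Tenant D 36/26≈1.38.
All 11 m² of Tenant S fit (value 59) ; 36 remain.
All 24 m² of Tenant X fit (value 44) ; 12 remain.
Fill the last 12 m² with part of Tenant N: 12/26 of it earns 18.
Total value = 121.

121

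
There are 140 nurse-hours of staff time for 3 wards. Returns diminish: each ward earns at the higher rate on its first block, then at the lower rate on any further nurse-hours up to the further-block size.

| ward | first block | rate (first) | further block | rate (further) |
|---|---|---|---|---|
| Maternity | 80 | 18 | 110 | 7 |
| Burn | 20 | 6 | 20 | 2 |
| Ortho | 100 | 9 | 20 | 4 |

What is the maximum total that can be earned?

Treat each block as its own option and order by rate: Maternity/T1 18 > Ortho/T1 9 > Maternity/T2 7 > Burn/T1 6 > Ortho/T2 4 > Burn/T2 2.
Fill Maternity T1 block (80 at 18) — 60 left.
Ortho/T1: +60 of 100 at 9; pool empty.
Total = 18×80 + 9×60 = 1980.

1980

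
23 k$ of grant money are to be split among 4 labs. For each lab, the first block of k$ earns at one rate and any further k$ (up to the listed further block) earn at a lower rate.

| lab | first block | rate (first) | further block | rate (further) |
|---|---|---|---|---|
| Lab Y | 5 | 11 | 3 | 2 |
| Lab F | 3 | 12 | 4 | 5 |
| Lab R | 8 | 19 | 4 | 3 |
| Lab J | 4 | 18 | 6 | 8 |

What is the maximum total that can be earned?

Order all 8 blocks by rate: Lab R/T1 19 > Lab J/T1 18 > Lab F/T1 12 > Lab Y/T1 11 > Lab J/T2 8 > Lab F/T2 5 > Lab R/T2 3 > Lab Y/T2 2.
Fill Lab R T1 block (8 at 19) ; 15 left.
Lab J/T1 (18): +4 ; 11 left.
Lab F T1 at 12: fill all 3 ; 8 left.
Lab Y T1 at 11: fill all 5 ; 3 left.
3 remain; put them into Lab J T2 at 8.
Total = 19×8 + 18×4 + 12×3 + 11×5 + 8×3 = 339.

339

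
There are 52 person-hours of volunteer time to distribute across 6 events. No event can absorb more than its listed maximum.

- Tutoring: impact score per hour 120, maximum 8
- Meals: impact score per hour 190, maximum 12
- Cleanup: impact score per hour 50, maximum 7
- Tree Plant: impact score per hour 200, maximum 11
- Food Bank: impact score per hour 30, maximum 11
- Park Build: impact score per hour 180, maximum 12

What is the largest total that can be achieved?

8010

Order the events by impact score per hour: Tree Plant 200 > Meals 190 > Park Build 180 > Tutoring 120 > Cleanup 50 > Food Bank 30.
Tree Plant: +11 to 11 (cap) — 41 left.
Meals takes 12 to reach its cap of 12 — 29 left.
Give Park Build 12 to hit its cap of 12 — 17 left.
Give Tutoring 8 to hit its cap of 8 — 9 left.
Cleanup takes 7 to reach its cap of 7 — 2 left.
Food Bank has room for 11 but only 2 remain, so it gets 2.
Total = 120×8 + 190×12 + 50×7 + 200×11 + 30×2 + 180×12 = 8010.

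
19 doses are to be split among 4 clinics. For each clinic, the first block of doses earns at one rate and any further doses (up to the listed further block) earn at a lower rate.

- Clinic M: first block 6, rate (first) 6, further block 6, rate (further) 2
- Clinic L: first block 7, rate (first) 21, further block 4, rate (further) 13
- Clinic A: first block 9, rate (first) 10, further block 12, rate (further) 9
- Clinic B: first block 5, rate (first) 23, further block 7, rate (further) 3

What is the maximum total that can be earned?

344

Order all 8 blocks by rate: Clinic B/tier1 23 > Clinic L/tier1 21 > Clinic L/tier2 13 > Clinic A/tier1 10 > Clinic A/tier2 9 > Clinic M/tier1 6 > Clinic B/tier2 3 > Clinic M/tier2 2.
Clinic B/tier1 (23): +5 ; 14 left.
Clinic L/tier1 (21): +7 ; 7 left.
Clinic L tier2 at 13: fill all 4 ; 3 left.
Clinic A tier1 at 10: only 3 left, fill 3.
Total = 23×5 + 21×7 + 13×4 + 10×3 = 344.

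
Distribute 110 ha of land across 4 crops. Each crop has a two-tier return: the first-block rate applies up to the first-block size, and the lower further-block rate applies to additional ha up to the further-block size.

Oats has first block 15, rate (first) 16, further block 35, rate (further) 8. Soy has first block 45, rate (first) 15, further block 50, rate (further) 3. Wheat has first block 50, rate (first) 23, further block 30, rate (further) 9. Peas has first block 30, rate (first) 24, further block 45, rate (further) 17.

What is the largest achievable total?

Rank every tier by rate: Peas/T1 24 > Wheat/T1 23 > Peas/T2 17 > Oats/T1 16 > Soy/T1 15 > Wheat/T2 9 > Oats/T2 8 > Soy/T2 3.
Peas/T1 (24): +30 → 80 left.
Fill Wheat T1 block (50 at 23) → 30 left.
30 remain; put them into Peas T2 at 17.
Total = 24×30 + 23×50 + 17×30 = 2380.

2380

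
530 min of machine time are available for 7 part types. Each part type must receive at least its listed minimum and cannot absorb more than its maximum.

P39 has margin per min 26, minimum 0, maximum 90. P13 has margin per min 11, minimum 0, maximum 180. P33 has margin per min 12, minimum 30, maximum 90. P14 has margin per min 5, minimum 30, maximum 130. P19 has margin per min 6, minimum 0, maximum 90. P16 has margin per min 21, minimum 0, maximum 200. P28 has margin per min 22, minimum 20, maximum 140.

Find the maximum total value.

10610

Meeting every minimum uses 0+0+30+30+0+0+20 = 80 min, leaving 450.
Order the part types by margin per min: P39 26 > P28 22 > P16 21 > P33 12 > P13 11 > P19 6 > P14 5.
P39 takes 90 more to reach its cap of 90 → 360 left.
Give P28 120 more to hit its cap of 140 → 240 left.
P16 takes 200 more to reach its cap of 200 → 40 left.
Only 40 left; P33 takes them to reach 70.
Total = 26×90 + 12×70 + 5×30 + 21×200 + 22×140 = 10610.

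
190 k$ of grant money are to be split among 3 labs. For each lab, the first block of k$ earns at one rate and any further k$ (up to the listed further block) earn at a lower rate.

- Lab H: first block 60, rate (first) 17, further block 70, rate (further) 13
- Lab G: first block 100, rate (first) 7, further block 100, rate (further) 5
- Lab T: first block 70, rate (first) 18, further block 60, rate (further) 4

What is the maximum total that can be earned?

Order all 6 blocks by rate: Lab T/T1 18 > Lab H/T1 17 > Lab H/T2 13 > Lab G/T1 7 > Lab G/T2 5 > Lab T/T2 4.
Fill Lab T T1 block (70 at 18) — 120 left.
Lab H/T1 (17): +60 — 60 left.
60 remain; put them into Lab H T2 at 13.
Total = 18×70 + 17×60 + 13×60 = 3060.

3060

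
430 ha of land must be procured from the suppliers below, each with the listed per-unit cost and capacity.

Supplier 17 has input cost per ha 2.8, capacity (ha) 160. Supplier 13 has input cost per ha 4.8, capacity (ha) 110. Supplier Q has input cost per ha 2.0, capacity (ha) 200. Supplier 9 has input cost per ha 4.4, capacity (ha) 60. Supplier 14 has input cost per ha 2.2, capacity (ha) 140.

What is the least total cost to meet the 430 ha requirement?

Cheapest first:
Take 200 from Supplier Q at 2.0 → need 230 more.
Supplier 14 at 2.2: take all 140 ha → 90 still needed.
Take 90 from Supplier 17 at 2.8 to finish.
Supplier 9, Supplier 13: unused.
Cost = 200×2.0 + 140×2.2 + 90×2.8 = 960.

960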